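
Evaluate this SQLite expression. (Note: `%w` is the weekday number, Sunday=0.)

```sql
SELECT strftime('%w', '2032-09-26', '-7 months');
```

4

First apply '-7 months': 2032-09-26 → 2032-02-26.
2032-02-26 is a Thursday; with Sunday=0 that is 4.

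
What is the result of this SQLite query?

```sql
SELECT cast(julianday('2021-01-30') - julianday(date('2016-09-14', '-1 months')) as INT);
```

Adding -1 month to 2016-09-14 gives 2016-08-14.
17 days remain in August 2016 after the 14th (31 − 14).
Full months from September 2016 through December 2020 contribute their day counts.
Then 30 days into January 2021.
Total: 17 + 30 + 31 + 30 + 31 + 31 + 28 + 31 + 30 + 31 + 30 + 31 + 31 + 30 + 31 + 30 + 31 + 31 + 28 + 31 + 30 + 31 + 30 + 31 + 31 + 30 + 31 + 30 + 31 + 31 + 28 + 31 + 30 + 31 + 30 + 31 + 31 + 30 + 31 + 30 + 31 + 31 + 29 + 31 + 30 + 31 + 30 + 31 + 31 + 30 + 31 + 30 + 31 + 30 = 1630.

1630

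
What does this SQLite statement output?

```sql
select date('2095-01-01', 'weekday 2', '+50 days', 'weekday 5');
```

`weekday 2` advances to the next Tuesday; 2095-01-01 is a Saturday, so it moves forward to 2095-01-04.
Applying '+50 days' to 2095-01-04: counting 50 days forward gives 2095-02-23.
`weekday 5` advances to the next Friday; 2095-02-23 is a Wednesday, so it moves forward to 2095-02-25.

2095-02-25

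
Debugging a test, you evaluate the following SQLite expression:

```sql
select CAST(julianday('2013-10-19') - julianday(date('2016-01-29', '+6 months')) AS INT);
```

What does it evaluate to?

-1014

Adding +6 months to 2016-01-29 gives 2016-07-29.
12 days remain in October 2013 after the 19th (31 − 19).
Full months from November 2013 through June 2016 contribute their day counts.
Then 29 days into July 2016.
Total: 12 + 30 + 31 + 31 + 28 + 31 + 30 + 31 + 30 + 31 + 31 + 30 + 31 + 30 + 31 + 31 + 28 + 31 + 30 + 31 + 30 + 31 + 31 + 30 + 31 + 30 + 31 + 31 + 29 + 31 + 30 + 31 + 30 + 29 = 1014.
The subtraction is earlier − later, so the result is −1014 → -1014.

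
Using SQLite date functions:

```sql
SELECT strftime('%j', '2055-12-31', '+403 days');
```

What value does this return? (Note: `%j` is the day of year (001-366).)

First apply '+403 days': 2055-12-31 → 2057-02-06.
Day-of-year for 2057-02-06: days since 2057-01-01 inclusive = 37, zero-padded to 037.

037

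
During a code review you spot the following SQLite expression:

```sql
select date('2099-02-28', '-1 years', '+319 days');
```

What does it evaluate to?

Adding -1 year to 2099-02-28 gives 2098-02-28.
Applying '+319 days' to 2098-02-28: counting 319 days forward gives 2099-01-13.

2099-01-13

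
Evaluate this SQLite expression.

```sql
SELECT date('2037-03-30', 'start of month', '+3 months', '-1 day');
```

2037-05-31

`start of month` rewinds 2037-03-30 to 2037-03-01.
Adding +3 months to 2037-03-01 gives 2037-06-01.
Going back 1 day from 2037-06-01 reaches 2037-05-31 (last day of May, 31 days).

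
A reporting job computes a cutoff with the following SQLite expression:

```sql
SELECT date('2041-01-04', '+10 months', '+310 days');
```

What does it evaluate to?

Adding +10 months to 2041-01-04 gives 2041-11-04.
Applying '+310 days' to 2041-11-04: counting 310 days forward gives 2042-09-10.

2042-09-10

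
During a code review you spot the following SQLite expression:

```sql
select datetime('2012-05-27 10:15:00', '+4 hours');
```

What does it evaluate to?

2012-05-27 14:15:00

+4 hours from 2012-05-27 10:15:00 is 2012-05-27 14:15:00.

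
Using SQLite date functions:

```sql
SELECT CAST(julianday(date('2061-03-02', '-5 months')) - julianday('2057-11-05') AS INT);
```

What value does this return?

Adding -5 months to 2061-03-02 gives 2060-10-02.
25 days remain in November 2057 after the 5th (30 − 5).
Full months from December 2057 through September 2060 contribute their day counts.
Then 2 days into October 2060.
Total: 25 + 31 + 31 + 28 + 31 + 30 + 31 + 30 + 31 + 31 + 30 + 31 + 30 + 31 + 31 + 28 + 31 + 30 + 31 + 30 + 31 + 31 + 30 + 31 + 30 + 31 + 31 + 29 + 31 + 30 + 31 + 30 + 31 + 31 + 30 + 2 = 1062.

1062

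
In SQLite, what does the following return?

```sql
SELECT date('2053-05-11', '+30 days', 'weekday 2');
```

May 2053 has 31 days; 20 remain after the 11th, so 21 days reach 2053-06-01.
Advancing 9 more days within June lands on 2053-06-10.
`weekday 2` advances to the next Tuesday; 2053-06-10 is already a Tuesday, so it stays at 2053-06-10.

2053-06-10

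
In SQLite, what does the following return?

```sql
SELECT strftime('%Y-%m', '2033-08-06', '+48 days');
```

2033-09

First apply '+48 days': 2033-08-06 → 2033-09-23.
`%Y-%m` extracts the year-month: 2033-09.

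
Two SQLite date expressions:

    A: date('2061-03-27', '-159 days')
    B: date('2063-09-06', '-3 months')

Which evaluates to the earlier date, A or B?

A

A = 2060-10-19.
B = 2063-06-06.
A is earlier.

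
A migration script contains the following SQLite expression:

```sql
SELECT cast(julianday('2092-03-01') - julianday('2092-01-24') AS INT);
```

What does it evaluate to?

7 days remain in January 2092 after the 24th (31 − 24).
February 2092: 29 days (leap year).
Then 1 day into March 2092.
Total: 7 + 29 + 1 = 37.

37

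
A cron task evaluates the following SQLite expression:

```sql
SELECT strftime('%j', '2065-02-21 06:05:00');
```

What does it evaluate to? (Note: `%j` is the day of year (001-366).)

052

Day-of-year for 2065-02-21: days since 2065-01-01 inclusive = 52, zero-padded to 052.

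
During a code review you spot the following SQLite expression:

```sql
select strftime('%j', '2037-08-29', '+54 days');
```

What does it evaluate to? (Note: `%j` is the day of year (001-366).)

295

First apply '+54 days': 2037-08-29 → 2037-10-22.
Day-of-year for 2037-10-22: days since 2037-01-01 inclusive = 295, zero-padded to 295.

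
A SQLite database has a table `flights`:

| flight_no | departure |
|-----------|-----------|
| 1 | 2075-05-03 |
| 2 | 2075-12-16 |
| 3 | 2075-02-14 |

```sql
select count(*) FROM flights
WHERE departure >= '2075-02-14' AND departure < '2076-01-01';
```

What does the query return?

3

Rows in [2075-02-14, 2076-01-01): 2075-05-03, 2075-12-16, 2075-02-14 → 3 rows.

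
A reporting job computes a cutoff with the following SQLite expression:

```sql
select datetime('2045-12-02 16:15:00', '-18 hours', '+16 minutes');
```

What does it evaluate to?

2045-12-01 22:31:00

-18 hours from 2045-12-02 16:15:00 is 2045-12-01 22:15:00 (crosses midnight).
+16 minutes from 2045-12-01 22:15:00 is 2045-12-01 22:31:00.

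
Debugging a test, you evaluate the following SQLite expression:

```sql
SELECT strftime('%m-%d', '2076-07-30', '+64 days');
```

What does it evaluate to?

10-02

First apply '+64 days': 2076-07-30 → 2076-10-02.
`%m-%d` extracts the month-day: 10-02.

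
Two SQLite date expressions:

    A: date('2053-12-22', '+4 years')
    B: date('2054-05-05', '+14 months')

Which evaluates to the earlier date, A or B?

A = 2057-12-22.
B = 2055-07-05.
B is earlier.

B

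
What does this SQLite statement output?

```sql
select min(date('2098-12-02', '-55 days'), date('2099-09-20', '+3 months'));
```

2098-10-08

date('2098-12-02', '-55 days') → 2098-10-08.
date('2099-09-20', '+3 months') → 2099-12-20.
Earlier of the two is 2098-10-08.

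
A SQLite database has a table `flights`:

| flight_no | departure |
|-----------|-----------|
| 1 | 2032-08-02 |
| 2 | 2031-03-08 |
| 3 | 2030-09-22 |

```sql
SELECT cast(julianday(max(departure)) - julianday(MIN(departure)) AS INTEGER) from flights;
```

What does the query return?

MIN = 2030-09-22, MAX = 2032-08-02.
8 days remain in September 2030 after the 22nd (30 − 22).
Full months from October 2030 through July 2032 contribute their day counts.
Then 2 days into August 2032.
Total: 8 + 31 + 30 + 31 + 31 + 28 + 31 + 30 + 31 + 30 + 31 + 31 + 30 + 31 + 30 + 31 + 31 + 29 + 31 + 30 + 31 + 30 + 31 + 2 = 680.

680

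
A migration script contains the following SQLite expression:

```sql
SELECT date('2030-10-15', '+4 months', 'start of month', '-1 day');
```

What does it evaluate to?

Adding +4 months to 2030-10-15 gives 2031-02-15.
`start of month` rewinds 2031-02-15 to 2031-02-01.
Going back 1 day from 2031-02-01 reaches 2031-01-31 (last day of January, 31 days).

2031-01-31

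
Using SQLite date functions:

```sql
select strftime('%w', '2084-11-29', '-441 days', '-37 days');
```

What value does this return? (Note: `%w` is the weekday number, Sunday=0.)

First apply '-441 days', '-37 days': 2084-11-29 → 2083-08-09.
2083-08-09 is a Monday; with Sunday=0 that is 1.

1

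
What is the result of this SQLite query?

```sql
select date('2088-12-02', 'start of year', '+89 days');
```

`start of year` rewinds 2088-12-02 to 2088-01-01.
Applying '+89 days' to 2088-01-01: counting 89 days forward gives 2088-03-30.

2088-03-30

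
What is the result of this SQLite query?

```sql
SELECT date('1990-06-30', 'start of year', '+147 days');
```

1990-05-28

`start of year` rewinds 1990-06-30 to 1990-01-01.
Applying '+147 days' to 1990-01-01: counting 147 days forward gives 1990-05-28.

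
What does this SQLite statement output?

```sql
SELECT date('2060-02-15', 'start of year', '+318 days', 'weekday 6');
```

2060-11-20

`start of year` rewinds 2060-02-15 to 2060-01-01.
Applying '+318 days' to 2060-01-01: counting 318 days forward gives 2060-11-14.
`weekday 6` advances to the next Saturday; 2060-11-14 is a Sunday, so it moves forward to 2060-11-20.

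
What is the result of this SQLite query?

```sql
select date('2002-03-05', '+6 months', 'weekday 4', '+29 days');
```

Adding +6 months to 2002-03-05 gives 2002-09-05.
`weekday 4` advances to the next Thursday; 2002-09-05 is already a Thursday, so it stays at 2002-09-05.
September 2002 has 30 days; 25 remain after the 5th, so 26 days reach 2002-10-01.
Advancing 3 more days within October lands on 2002-10-04.

2002-10-04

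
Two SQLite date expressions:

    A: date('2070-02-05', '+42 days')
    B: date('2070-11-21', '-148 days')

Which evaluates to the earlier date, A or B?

A = 2070-03-19.
B = 2070-06-26.
A is earlier.

A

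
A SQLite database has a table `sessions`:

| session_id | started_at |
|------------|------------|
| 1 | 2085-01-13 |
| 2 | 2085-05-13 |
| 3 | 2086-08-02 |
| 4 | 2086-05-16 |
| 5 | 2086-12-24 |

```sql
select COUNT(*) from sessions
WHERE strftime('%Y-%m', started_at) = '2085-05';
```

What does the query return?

Rows with year-month 2085-05: 2085-05-13 → 1.

1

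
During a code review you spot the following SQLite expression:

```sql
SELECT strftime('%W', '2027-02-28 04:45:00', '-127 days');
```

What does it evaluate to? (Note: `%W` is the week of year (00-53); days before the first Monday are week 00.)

42

First apply '-127 days': 2027-02-28 04:45:00 → 2026-10-24 04:45:00.
2026-10-24 is a Saturday. SQLite's %W counts Mondays since the year started; the result is 42.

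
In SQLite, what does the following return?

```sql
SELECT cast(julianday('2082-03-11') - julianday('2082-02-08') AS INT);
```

20 days remain in February 2082 after the 8th (28 − 8).
Then 11 days into March 2082.
Total: 20 + 11 = 31.

31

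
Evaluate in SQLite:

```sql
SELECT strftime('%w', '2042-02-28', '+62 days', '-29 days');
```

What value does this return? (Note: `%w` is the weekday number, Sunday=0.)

First apply '+62 days', '-29 days': 2042-02-28 → 2042-04-02.
2042-04-02 is a Wednesday; with Sunday=0 that is 3.

3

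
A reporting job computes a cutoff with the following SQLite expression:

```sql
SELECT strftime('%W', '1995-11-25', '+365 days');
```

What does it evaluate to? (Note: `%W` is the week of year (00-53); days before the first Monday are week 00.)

47

First apply '+365 days': 1995-11-25 → 1996-11-24.
1996-11-24 is a Sunday. SQLite's %W counts Mondays since the year started; the result is 47.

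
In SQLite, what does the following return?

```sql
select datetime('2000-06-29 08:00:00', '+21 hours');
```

2000-06-30 05:00:00

+21 hours from 2000-06-29 08:00:00 is 2000-06-30 05:00:00 (crosses midnight).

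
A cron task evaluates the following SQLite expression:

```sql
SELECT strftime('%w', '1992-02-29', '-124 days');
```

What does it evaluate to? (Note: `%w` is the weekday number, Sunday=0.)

1

First apply '-124 days': 1992-02-29 → 1991-10-28.
1991-10-28 is a Monday; with Sunday=0 that is 1.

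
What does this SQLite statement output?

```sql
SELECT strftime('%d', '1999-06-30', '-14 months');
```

First apply '-14 months': 1999-06-30 → 1998-04-30.
`%d` extracts the 2-digit day of month: 30.

30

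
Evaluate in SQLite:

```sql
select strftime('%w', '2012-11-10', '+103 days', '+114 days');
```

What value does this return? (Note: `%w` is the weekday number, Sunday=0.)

First apply '+103 days', '+114 days': 2012-11-10 → 2013-06-15.
2013-06-15 is a Saturday; with Sunday=0 that is 6.

6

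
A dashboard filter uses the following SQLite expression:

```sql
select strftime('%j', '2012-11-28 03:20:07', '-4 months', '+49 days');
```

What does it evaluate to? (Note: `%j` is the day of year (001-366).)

259

First apply '-4 months', '+49 days': 2012-11-28 03:20:07 → 2012-09-15 03:20:07.
Day-of-year for 2012-09-15: days since 2012-01-01 inclusive = 259, zero-padded to 259.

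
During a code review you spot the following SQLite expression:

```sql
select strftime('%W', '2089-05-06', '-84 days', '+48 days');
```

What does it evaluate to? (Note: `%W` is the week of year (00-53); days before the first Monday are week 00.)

13

First apply '-84 days', '+48 days': 2089-05-06 → 2089-03-31.
2089-03-31 is a Thursday. SQLite's %W counts Mondays since the year started; the result is 13.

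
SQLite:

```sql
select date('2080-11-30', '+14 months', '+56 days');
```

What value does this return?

Adding +14 months to 2080-11-30 gives 2082-01-30.
Applying '+56 days' to 2082-01-30: counting 56 days forward gives 2082-03-27.

2082-03-27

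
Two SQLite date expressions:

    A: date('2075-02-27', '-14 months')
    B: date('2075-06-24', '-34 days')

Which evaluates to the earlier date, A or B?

A

A = 2073-12-27.
B = 2075-05-21.
A is earlier.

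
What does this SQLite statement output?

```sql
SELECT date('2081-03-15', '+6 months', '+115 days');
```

Adding +6 months to 2081-03-15 gives 2081-09-15.
Applying '+115 days' to 2081-09-15: counting 115 days forward gives 2082-01-08.

2082-01-08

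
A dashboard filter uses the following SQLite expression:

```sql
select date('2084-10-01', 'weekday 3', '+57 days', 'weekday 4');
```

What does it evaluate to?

2084-11-30

`weekday 3` advances to the next Wednesday; 2084-10-01 is a Sunday, so it moves forward to 2084-10-04.
Applying '+57 days' to 2084-10-04: counting 57 days forward gives 2084-11-30.
`weekday 4` advances to the next Thursday; 2084-11-30 is already a Thursday, so it stays at 2084-11-30.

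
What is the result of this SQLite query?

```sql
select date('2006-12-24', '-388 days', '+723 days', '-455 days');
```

2006-08-26

Applying '-388 days' to 2006-12-24: counting 388 days back gives 2005-12-01.
Applying '+723 days' to 2005-12-01: counting 723 days forward gives 2007-11-24.
Applying '-455 days' to 2007-11-24: counting 455 days back gives 2006-08-26.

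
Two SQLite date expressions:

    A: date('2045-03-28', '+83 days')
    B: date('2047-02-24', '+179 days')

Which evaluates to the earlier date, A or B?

A

A = 2045-06-19.
B = 2047-08-22.
A is earlier.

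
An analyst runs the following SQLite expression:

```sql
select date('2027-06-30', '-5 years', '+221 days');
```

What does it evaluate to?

2023-02-06

Adding -5 years to 2027-06-30 gives 2022-06-30.
Applying '+221 days' to 2022-06-30: counting 221 days forward gives 2023-02-06.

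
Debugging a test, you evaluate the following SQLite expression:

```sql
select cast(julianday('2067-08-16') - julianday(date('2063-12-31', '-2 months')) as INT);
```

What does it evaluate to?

1385

Adding -2 months to 2063-12-31 gives 2063-10-31.
0 days remain in October 2063 after the 31st (31 − 31).
Full months from November 2063 through July 2067 contribute their day counts.
Then 16 days into August 2067.
Total: 0 + 30 + 31 + 31 + 29 + 31 + 30 + 31 + 30 + 31 + 31 + 30 + 31 + 30 + 31 + 31 + 28 + 31 + 30 + 31 + 30 + 31 + 31 + 30 + 31 + 30 + 31 + 31 + 28 + 31 + 30 + 31 + 30 + 31 + 31 + 30 + 31 + 30 + 31 + 31 + 28 + 31 + 30 + 31 + 30 + 31 + 16 = 1385.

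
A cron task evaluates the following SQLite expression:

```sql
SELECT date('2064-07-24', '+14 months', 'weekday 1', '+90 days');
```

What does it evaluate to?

Adding +14 months to 2064-07-24 gives 2065-09-24.
`weekday 1` advances to the next Monday; 2065-09-24 is a Thursday, so it moves forward to 2065-09-28.
Applying '+90 days' to 2065-09-28: counting 90 days forward gives 2065-12-27.

2065-12-27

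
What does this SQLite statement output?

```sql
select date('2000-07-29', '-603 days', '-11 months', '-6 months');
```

Applying '-603 days' to 2000-07-29: counting 603 days back gives 1998-12-04.
Adding -11 months to 1998-12-04 gives 1998-01-04.
Adding -6 months to 1998-01-04 gives 1997-07-04.

1997-07-04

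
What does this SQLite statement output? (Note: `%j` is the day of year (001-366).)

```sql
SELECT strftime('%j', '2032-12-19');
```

Day-of-year for 2032-12-19: days since 2032-01-01 inclusive = 354, zero-padded to 354.

354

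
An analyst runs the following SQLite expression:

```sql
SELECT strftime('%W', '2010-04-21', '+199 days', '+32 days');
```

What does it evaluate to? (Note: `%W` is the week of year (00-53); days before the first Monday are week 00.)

First apply '+199 days', '+32 days': 2010-04-21 → 2010-12-08.
2010-12-08 is a Wednesday. SQLite's %W counts Mondays since the year started; the result is 49.

49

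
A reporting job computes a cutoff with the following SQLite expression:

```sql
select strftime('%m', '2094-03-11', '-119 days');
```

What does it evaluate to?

11

First apply '-119 days': 2094-03-11 → 2093-11-12.
`%m` extracts the 2-digit month (01-12): 11.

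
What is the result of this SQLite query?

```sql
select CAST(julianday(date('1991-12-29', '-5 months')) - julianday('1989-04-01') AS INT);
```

Adding -5 months to 1991-12-29 gives 1991-07-29.
29 days remain in April 1989 after the 1st (30 − 1).
Full months from May 1989 through June 1991 contribute their day counts.
Then 29 days into July 1991.
Total: 29 + 31 + 30 + 31 + 31 + 30 + 31 + 30 + 31 + 31 + 28 + 31 + 30 + 31 + 30 + 31 + 31 + 30 + 31 + 30 + 31 + 31 + 28 + 31 + 30 + 31 + 30 + 29 = 849.

849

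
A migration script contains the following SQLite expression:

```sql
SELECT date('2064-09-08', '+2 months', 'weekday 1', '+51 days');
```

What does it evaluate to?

Adding +2 months to 2064-09-08 gives 2064-11-08.
`weekday 1` advances to the next Monday; 2064-11-08 is a Saturday, so it moves forward to 2064-11-10.
Applying '+51 days' to 2064-11-10: counting 51 days forward gives 2064-12-31.

2064-12-31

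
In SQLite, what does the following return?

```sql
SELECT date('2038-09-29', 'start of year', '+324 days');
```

2038-11-21

`start of year` rewinds 2038-09-29 to 2038-01-01.
Applying '+324 days' to 2038-01-01: counting 324 days forward gives 2038-11-21.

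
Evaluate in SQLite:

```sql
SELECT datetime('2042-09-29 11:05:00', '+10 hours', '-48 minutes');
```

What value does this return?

2042-09-29 20:17:00

+10 hours from 2042-09-29 11:05:00 is 2042-09-29 21:05:00.
-48 minutes from 2042-09-29 21:05:00 is 2042-09-29 20:17:00.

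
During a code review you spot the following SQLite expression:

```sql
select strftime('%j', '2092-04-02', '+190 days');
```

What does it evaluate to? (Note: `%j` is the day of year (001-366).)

First apply '+190 days': 2092-04-02 → 2092-10-09.
Day-of-year for 2092-10-09: days since 2092-01-01 inclusive = 283, zero-padded to 283.

283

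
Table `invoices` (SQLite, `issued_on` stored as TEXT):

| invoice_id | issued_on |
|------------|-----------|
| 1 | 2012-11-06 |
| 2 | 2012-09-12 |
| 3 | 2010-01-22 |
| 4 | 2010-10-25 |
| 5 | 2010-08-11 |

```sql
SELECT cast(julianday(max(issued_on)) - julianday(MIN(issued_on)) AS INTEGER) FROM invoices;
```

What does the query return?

MIN = 2010-01-22, MAX = 2012-11-06.
9 days remain in January 2010 after the 22nd (31 − 22).
Full months from February 2010 through October 2012 contribute their day counts.
Then 6 days into November 2012.
Total: 9 + 28 + 31 + 30 + 31 + 30 + 31 + 31 + 30 + 31 + 30 + 31 + 31 + 28 + 31 + 30 + 31 + 30 + 31 + 31 + 30 + 31 + 30 + 31 + 31 + 29 + 31 + 30 + 31 + 30 + 31 + 31 + 30 + 31 + 6 = 1019.

1019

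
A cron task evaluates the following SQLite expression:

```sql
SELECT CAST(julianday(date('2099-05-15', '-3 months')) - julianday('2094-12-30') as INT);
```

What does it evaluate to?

1508

Adding -3 months to 2099-05-15 gives 2099-02-15.
1 day remains in December 2094 after the 30th (31 − 30).
Full months from January 2095 through January 2099 contribute their day counts.
Then 15 days into February 2099.
Total: 1 + 31 + 28 + 31 + 30 + 31 + 30 + 31 + 31 + 30 + 31 + 30 + 31 + 31 + 29 + 31 + 30 + 31 + 30 + 31 + 31 + 30 + 31 + 30 + 31 + 31 + 28 + 31 + 30 + 31 + 30 + 31 + 31 + 30 + 31 + 30 + 31 + 31 + 28 + 31 + 30 + 31 + 30 + 31 + 31 + 30 + 31 + 30 + 31 + 31 + 15 = 1508.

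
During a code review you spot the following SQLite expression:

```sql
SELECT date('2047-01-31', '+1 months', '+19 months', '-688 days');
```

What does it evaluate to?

2046-11-15

Adding +1 month to 2047-01-31 targets 2047-02-31. February 2047 has only 28 days, so SQLite normalizes the 3-day overflow forward to 2047-03-03.
Adding +19 months to 2047-03-03 gives 2048-10-03.
Applying '-688 days' to 2048-10-03: counting 688 days back gives 2046-11-15.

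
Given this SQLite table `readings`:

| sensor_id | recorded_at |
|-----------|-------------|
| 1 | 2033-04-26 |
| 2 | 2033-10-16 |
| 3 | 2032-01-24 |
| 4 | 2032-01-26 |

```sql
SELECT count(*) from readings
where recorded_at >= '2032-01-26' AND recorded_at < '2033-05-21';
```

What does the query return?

2

Rows in [2032-01-26, 2033-05-21): 2033-04-26, 2032-01-26 → 2 rows.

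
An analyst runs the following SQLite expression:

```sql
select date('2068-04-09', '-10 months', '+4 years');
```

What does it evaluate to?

Adding -10 months to 2068-04-09 gives 2067-06-09.
Adding +4 years to 2067-06-09 gives 2071-06-09.

2071-06-09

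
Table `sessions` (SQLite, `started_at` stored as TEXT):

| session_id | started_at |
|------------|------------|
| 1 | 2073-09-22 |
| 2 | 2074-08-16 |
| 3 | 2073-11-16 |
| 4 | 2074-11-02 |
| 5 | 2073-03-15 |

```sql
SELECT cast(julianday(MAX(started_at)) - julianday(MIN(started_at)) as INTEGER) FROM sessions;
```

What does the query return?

597

MIN = 2073-03-15, MAX = 2074-11-02.
16 days remain in March 2073 after the 15th (31 − 15).
Full months from April 2073 through October 2074 contribute their day counts.
Then 2 days into November 2074.
Total: 16 + 30 + 31 + 30 + 31 + 31 + 30 + 31 + 30 + 31 + 31 + 28 + 31 + 30 + 31 + 30 + 31 + 31 + 30 + 31 + 2 = 597.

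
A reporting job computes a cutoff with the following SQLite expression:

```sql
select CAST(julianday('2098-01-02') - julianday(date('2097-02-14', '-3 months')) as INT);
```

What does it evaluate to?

414

Adding -3 months to 2097-02-14 gives 2096-11-14.
16 days remain in November 2096 after the 14th (30 − 14).
Full months from December 2096 through December 2097 contribute their day counts.
Then 2 days into January 2098.
Total: 16 + 31 + 31 + 28 + 31 + 30 + 31 + 30 + 31 + 31 + 30 + 31 + 30 + 31 + 2 = 414.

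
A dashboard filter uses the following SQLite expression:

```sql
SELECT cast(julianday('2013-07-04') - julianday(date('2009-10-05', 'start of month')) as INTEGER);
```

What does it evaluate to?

`start of month` rewinds 2009-10-05 to 2009-10-01.
30 days remain in October 2009 after the 1st (31 − 1).
Full months from November 2009 through June 2013 contribute their day counts.
Then 4 days into July 2013.
Total: 30 + 30 + 31 + 31 + 28 + 31 + 30 + 31 + 30 + 31 + 31 + 30 + 31 + 30 + 31 + 31 + 28 + 31 + 30 + 31 + 30 + 31 + 31 + 30 + 31 + 30 + 31 + 31 + 29 + 31 + 30 + 31 + 30 + 31 + 31 + 30 + 31 + 30 + 31 + 31 + 28 + 31 + 30 + 31 + 30 + 4 = 1372.

1372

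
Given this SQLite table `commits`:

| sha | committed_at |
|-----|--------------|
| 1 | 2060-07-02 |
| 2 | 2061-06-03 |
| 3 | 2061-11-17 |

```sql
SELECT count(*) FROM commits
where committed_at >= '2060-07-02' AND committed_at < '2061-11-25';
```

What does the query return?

Rows in [2060-07-02, 2061-11-25): 2060-07-02, 2061-06-03, 2061-11-17 → 3 rows.

3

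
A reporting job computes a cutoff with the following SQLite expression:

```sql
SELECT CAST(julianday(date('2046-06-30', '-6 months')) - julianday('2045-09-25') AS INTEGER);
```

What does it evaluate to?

96

Adding -6 months to 2046-06-30 gives 2045-12-30.
5 days remain in September 2045 after the 25th (30 − 25).
October 2045: 31 days.
November 2045: 30 days.
Then 30 days into December 2045.
Total: 5 + 31 + 30 + 30 = 96.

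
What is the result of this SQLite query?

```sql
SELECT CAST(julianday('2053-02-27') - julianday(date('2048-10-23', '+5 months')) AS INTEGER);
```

1437

Adding +5 months to 2048-10-23 gives 2049-03-23.
8 days remain in March 2049 after the 23rd (31 − 23).
Full months from April 2049 through January 2053 contribute their day counts.
Then 27 days into February 2053.
Total: 8 + 30 + 31 + 30 + 31 + 31 + 30 + 31 + 30 + 31 + 31 + 28 + 31 + 30 + 31 + 30 + 31 + 31 + 30 + 31 + 30 + 31 + 31 + 28 + 31 + 30 + 31 + 30 + 31 + 31 + 30 + 31 + 30 + 31 + 31 + 29 + 31 + 30 + 31 + 30 + 31 + 31 + 30 + 31 + 30 + 31 + 31 + 27 = 1437.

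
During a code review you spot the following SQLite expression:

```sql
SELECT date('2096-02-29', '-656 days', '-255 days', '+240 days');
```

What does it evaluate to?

2094-04-29

Applying '-656 days' to 2096-02-29: counting 656 days back gives 2094-05-14.
Applying '-255 days' to 2094-05-14: counting 255 days back gives 2093-09-01.
Applying '+240 days' to 2093-09-01: counting 240 days forward gives 2094-04-29.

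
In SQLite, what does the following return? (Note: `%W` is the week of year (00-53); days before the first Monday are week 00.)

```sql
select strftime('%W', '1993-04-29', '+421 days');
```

25

First apply '+421 days': 1993-04-29 → 1994-06-24.
1994-06-24 is a Friday. SQLite's %W counts Mondays since the year started; the result is 25.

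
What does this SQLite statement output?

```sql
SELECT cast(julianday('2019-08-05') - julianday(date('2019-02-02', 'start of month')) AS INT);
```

185

`start of month` rewinds 2019-02-02 to 2019-02-01.
27 days remain in February 2019 after the 1st (28 − 1).
March 2019: 31 days.
April 2019: 30 days.
May 2019: 31 days.
June 2019: 30 days.
July 2019: 31 days.
Then 5 days into August 2019.
Total: 27 + 31 + 30 + 31 + 30 + 31 + 5 = 185.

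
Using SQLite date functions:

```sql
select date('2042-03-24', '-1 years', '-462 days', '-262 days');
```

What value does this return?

2039-03-31

Adding -1 year to 2042-03-24 gives 2041-03-24.
Applying '-462 days' to 2041-03-24: counting 462 days back gives 2039-12-18.
Applying '-262 days' to 2039-12-18: counting 262 days back gives 2039-03-31.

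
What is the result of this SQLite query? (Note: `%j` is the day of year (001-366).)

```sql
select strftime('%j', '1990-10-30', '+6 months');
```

120

First apply '+6 months': 1990-10-30 → 1991-04-30.
Day-of-year for 1991-04-30: days since 1991-01-01 inclusive = 120, zero-padded to 120.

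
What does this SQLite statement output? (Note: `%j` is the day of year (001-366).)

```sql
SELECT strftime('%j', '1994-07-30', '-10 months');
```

First apply '-10 months': 1994-07-30 → 1993-09-30.
Day-of-year for 1993-09-30: days since 1993-01-01 inclusive = 273, zero-padded to 273.

273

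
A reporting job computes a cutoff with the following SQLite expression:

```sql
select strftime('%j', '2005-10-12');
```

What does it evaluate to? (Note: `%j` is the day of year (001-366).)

Day-of-year for 2005-10-12: days since 2005-01-01 inclusive = 285, zero-padded to 285.

285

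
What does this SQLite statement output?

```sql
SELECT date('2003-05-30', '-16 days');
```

Going back 16 days within May lands on 2003-05-14.

2003-05-14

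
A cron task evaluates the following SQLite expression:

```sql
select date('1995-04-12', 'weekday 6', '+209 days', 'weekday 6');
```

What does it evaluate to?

1995-11-11

`weekday 6` advances to the next Saturday; 1995-04-12 is a Wednesday, so it moves forward to 1995-04-15.
Applying '+209 days' to 1995-04-15: counting 209 days forward gives 1995-11-10.
`weekday 6` advances to the next Saturday; 1995-11-10 is a Friday, so it moves forward to 1995-11-11.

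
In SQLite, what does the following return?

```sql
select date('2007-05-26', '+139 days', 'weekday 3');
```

2007-10-17

Applying '+139 days' to 2007-05-26: counting 139 days forward gives 2007-10-12.
`weekday 3` advances to the next Wednesday; 2007-10-12 is a Friday, so it moves forward to 2007-10-17.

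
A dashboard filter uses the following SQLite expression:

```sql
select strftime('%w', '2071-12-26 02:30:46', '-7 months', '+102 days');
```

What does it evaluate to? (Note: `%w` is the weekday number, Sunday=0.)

First apply '-7 months', '+102 days': 2071-12-26 02:30:46 → 2071-09-05 02:30:46.
2071-09-05 is a Saturday; with Sunday=0 that is 6.

6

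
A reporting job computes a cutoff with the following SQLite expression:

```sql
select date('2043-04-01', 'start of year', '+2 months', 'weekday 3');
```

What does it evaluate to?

`start of year` rewinds 2043-04-01 to 2043-01-01.
Adding +2 months to 2043-01-01 gives 2043-03-01.
`weekday 3` advances to the next Wednesday; 2043-03-01 is a Sunday, so it moves forward to 2043-03-04.

2043-03-04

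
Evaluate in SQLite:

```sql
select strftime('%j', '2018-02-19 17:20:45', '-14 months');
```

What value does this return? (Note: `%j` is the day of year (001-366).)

354

First apply '-14 months': 2018-02-19 17:20:45 → 2016-12-19 17:20:45.
Day-of-year for 2016-12-19: days since 2016-01-01 inclusive = 354, zero-padded to 354.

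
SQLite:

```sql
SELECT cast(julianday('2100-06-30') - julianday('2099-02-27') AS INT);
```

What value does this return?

488

1 day remains in February 2099 after the 27th (28 − 27).
Full months from March 2099 through May 2100 contribute their day counts.
Then 30 days into June 2100.
Total: 1 + 31 + 30 + 31 + 30 + 31 + 31 + 30 + 31 + 30 + 31 + 31 + 28 + 31 + 30 + 31 + 30 = 488.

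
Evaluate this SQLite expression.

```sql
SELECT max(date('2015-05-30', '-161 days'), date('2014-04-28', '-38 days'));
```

2014-12-20

date('2015-05-30', '-161 days') → 2014-12-20.
date('2014-04-28', '-38 days') → 2014-03-21.
Later of the two is 2014-12-20.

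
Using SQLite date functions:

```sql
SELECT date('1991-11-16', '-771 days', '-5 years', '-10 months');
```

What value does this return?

Applying '-771 days' to 1991-11-16: counting 771 days back gives 1989-10-06.
Adding -5 years to 1989-10-06 gives 1984-10-06.
Adding -10 months to 1984-10-06 gives 1983-12-06.

1983-12-06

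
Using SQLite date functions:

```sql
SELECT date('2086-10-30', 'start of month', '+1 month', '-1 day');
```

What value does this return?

2086-10-31

`start of month` rewinds 2086-10-30 to 2086-10-01.
Adding +1 month to 2086-10-01 gives 2086-11-01.
Going back 1 day from 2086-11-01 reaches 2086-10-31 (last day of October, 31 days).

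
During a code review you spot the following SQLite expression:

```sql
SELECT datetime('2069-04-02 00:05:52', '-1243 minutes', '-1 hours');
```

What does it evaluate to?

2069-04-01 02:22:52

1243 minutes = 20h 43m; -1243 minutes from 2069-04-02 00:05:52 is 2069-04-01 03:22:52 (crosses midnight).
-1 hours from 2069-04-01 03:22:52 is 2069-04-01 02:22:52.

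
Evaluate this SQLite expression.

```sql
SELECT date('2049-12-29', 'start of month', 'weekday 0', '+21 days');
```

`start of month` rewinds 2049-12-29 to 2049-12-01.
`weekday 0` advances to the next Sunday; 2049-12-01 is a Wednesday, so it moves forward to 2049-12-05.
Advancing 21 more days within December lands on 2049-12-26.

2049-12-26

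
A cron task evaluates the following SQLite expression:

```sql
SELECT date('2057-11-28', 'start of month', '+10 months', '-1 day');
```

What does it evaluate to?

2058-08-31

`start of month` rewinds 2057-11-28 to 2057-11-01.
Adding +10 months to 2057-11-01 gives 2058-09-01.
Going back 1 day from 2058-09-01 reaches 2058-08-31 (last day of August, 31 days).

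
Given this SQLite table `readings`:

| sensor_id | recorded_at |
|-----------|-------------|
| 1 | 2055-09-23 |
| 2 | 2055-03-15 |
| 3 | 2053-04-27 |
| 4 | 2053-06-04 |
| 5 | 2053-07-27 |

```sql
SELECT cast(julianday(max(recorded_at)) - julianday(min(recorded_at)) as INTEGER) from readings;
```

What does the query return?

879

MIN = 2053-04-27, MAX = 2055-09-23.
3 days remain in April 2053 after the 27th (30 − 27).
Full months from May 2053 through August 2055 contribute their day counts.
Then 23 days into September 2055.
Total: 3 + 31 + 30 + 31 + 31 + 30 + 31 + 30 + 31 + 31 + 28 + 31 + 30 + 31 + 30 + 31 + 31 + 30 + 31 + 30 + 31 + 31 + 28 + 31 + 30 + 31 + 30 + 31 + 31 + 23 = 879.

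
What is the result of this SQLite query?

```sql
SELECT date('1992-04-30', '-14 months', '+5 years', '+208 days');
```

Adding -14 months to 1992-04-30 targets 1991-02-30. February 1991 has only 28 days, so SQLite normalizes the 2-day overflow forward to 1991-03-02.
Adding +5 years to 1991-03-02 gives 1996-03-02.
Applying '+208 days' to 1996-03-02: counting 208 days forward gives 1996-09-26.

1996-09-26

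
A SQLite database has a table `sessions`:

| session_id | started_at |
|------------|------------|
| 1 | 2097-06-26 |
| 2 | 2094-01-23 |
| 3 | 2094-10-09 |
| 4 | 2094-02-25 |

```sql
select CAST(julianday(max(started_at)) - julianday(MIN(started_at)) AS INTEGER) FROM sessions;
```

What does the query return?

1250

MIN = 2094-01-23, MAX = 2097-06-26.
8 days remain in January 2094 after the 23rd (31 − 23).
Full months from February 2094 through May 2097 contribute their day counts.
Then 26 days into June 2097.
Total: 8 + 28 + 31 + 30 + 31 + 30 + 31 + 31 + 30 + 31 + 30 + 31 + 31 + 28 + 31 + 30 + 31 + 30 + 31 + 31 + 30 + 31 + 30 + 31 + 31 + 29 + 31 + 30 + 31 + 30 + 31 + 31 + 30 + 31 + 30 + 31 + 31 + 28 + 31 + 30 + 31 + 26 = 1250.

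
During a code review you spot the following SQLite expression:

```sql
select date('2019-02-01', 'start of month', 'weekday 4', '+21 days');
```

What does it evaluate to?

2019-02-28

`start of month` rewinds 2019-02-01 to 2019-02-01.
`weekday 4` advances to the next Thursday; 2019-02-01 is a Friday, so it moves forward to 2019-02-07.
Advancing 21 more days within February lands on 2019-02-28.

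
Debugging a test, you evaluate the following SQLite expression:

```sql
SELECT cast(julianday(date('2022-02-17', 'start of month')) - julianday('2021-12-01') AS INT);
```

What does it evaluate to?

62

`start of month` rewinds 2022-02-17 to 2022-02-01.
30 days remain in December 2021 after the 1st (31 − 1).
January 2022: 31 days.
Then 1 day into February 2022.
Total: 30 + 31 + 1 = 62.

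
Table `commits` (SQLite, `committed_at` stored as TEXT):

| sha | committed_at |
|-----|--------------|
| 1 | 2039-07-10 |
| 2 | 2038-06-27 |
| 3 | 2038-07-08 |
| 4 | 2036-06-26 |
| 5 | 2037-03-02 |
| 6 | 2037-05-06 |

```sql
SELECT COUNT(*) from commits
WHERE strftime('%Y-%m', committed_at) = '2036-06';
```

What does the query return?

1

Rows with year-month 2036-06: 2036-06-26 → 1.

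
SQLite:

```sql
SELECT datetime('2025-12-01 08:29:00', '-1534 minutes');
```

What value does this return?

1534 minutes = 25h 34m; -1534 minutes from 2025-12-01 08:29:00 is 2025-11-30 06:55:00 (crosses midnight).

2025-11-30 06:55:00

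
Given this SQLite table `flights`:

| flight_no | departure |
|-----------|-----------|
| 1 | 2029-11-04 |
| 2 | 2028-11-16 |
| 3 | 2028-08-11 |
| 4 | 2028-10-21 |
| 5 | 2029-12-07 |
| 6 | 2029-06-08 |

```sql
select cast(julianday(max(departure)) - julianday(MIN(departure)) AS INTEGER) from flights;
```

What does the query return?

483

MIN = 2028-08-11, MAX = 2029-12-07.
20 days remain in August 2028 after the 11th (31 − 11).
Full months from September 2028 through November 2029 contribute their day counts.
Then 7 days into December 2029.
Total: 20 + 30 + 31 + 30 + 31 + 31 + 28 + 31 + 30 + 31 + 30 + 31 + 31 + 30 + 31 + 30 + 7 = 483.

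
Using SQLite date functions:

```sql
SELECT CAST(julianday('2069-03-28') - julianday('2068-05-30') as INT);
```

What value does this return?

1 day remains in May 2068 after the 30th (31 − 30).
Full months from June 2068 through February 2069 contribute their day counts.
Then 28 days into March 2069.
Total: 1 + 30 + 31 + 31 + 30 + 31 + 30 + 31 + 31 + 28 + 28 = 302.

302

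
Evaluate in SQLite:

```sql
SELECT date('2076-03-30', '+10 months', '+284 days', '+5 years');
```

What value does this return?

Adding +10 months to 2076-03-30 gives 2077-01-30.
Applying '+284 days' to 2077-01-30: counting 284 days forward gives 2077-11-10.
Adding +5 years to 2077-11-10 gives 2082-11-10.

2082-11-10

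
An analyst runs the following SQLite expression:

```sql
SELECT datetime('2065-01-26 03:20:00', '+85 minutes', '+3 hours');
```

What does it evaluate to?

2065-01-26 07:45:00

85 minutes = 1h 25m; +85 minutes from 2065-01-26 03:20:00 is 2065-01-26 04:45:00.
+3 hours from 2065-01-26 04:45:00 is 2065-01-26 07:45:00.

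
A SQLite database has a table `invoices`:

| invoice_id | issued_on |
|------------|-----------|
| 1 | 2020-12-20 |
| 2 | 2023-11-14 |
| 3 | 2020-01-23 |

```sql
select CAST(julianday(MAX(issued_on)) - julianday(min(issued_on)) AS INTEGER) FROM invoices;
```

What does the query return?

1391

MIN = 2020-01-23, MAX = 2023-11-14.
8 days remain in January 2020 after the 23rd (31 − 23).
Full months from February 2020 through October 2023 contribute their day counts.
Then 14 days into November 2023.
Total: 8 + 29 + 31 + 30 + 31 + 30 + 31 + 31 + 30 + 31 + 30 + 31 + 31 + 28 + 31 + 30 + 31 + 30 + 31 + 31 + 30 + 31 + 30 + 31 + 31 + 28 + 31 + 30 + 31 + 30 + 31 + 31 + 30 + 31 + 30 + 31 + 31 + 28 + 31 + 30 + 31 + 30 + 31 + 31 + 30 + 31 + 14 = 1391.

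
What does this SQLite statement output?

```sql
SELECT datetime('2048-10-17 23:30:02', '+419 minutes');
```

2048-10-18 06:29:02

419 minutes = 6h 59m; +419 minutes from 2048-10-17 23:30:02 is 2048-10-18 06:29:02 (crosses midnight).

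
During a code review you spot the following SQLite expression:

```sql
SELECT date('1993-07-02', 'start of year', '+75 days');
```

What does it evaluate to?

1993-03-17

`start of year` rewinds 1993-07-02 to 1993-01-01.
Applying '+75 days' to 1993-01-01: counting 75 days forward gives 1993-03-17.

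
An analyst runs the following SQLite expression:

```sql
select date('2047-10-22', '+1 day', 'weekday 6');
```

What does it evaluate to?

2047-10-26

Advancing 1 more day within October lands on 2047-10-23.
`weekday 6` advances to the next Saturday; 2047-10-23 is a Wednesday, so it moves forward to 2047-10-26.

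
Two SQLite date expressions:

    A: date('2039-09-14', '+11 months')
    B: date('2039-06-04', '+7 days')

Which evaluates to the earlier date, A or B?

B

A = 2040-08-14.
B = 2039-06-11.
B is earlier.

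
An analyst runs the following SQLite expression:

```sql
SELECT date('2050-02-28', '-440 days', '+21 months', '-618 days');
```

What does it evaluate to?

Applying '-440 days' to 2050-02-28: counting 440 days back gives 2048-12-15.
Adding +21 months to 2048-12-15 gives 2050-09-15.
Applying '-618 days' to 2050-09-15: counting 618 days back gives 2049-01-05.

2049-01-05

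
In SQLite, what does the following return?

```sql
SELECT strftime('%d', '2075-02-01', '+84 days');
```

First apply '+84 days': 2075-02-01 → 2075-04-26.
`%d` extracts the 2-digit day of month: 26.

26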